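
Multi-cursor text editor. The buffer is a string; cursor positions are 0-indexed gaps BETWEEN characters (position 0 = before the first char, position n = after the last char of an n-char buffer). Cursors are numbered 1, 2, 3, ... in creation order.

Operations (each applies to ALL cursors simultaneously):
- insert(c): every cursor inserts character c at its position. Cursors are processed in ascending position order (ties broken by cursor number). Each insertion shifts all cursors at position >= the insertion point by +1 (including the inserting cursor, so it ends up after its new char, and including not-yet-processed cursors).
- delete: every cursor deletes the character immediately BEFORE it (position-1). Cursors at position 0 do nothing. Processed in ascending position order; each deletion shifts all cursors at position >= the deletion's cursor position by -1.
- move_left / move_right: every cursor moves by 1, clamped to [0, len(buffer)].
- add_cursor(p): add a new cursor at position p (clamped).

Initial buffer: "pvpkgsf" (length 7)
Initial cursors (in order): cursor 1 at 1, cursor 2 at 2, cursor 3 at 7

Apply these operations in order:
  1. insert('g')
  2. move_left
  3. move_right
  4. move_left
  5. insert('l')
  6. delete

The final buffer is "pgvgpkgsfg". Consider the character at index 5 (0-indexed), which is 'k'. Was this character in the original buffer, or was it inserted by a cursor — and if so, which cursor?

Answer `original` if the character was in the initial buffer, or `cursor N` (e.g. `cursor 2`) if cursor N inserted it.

After op 1 (insert('g')): buffer="pgvgpkgsfg" (len 10), cursors c1@2 c2@4 c3@10, authorship .1.2.....3
After op 2 (move_left): buffer="pgvgpkgsfg" (len 10), cursors c1@1 c2@3 c3@9, authorship .1.2.....3
After op 3 (move_right): buffer="pgvgpkgsfg" (len 10), cursors c1@2 c2@4 c3@10, authorship .1.2.....3
After op 4 (move_left): buffer="pgvgpkgsfg" (len 10), cursors c1@1 c2@3 c3@9, authorship .1.2.....3
After op 5 (insert('l')): buffer="plgvlgpkgsflg" (len 13), cursors c1@2 c2@5 c3@12, authorship .11.22.....33
After op 6 (delete): buffer="pgvgpkgsfg" (len 10), cursors c1@1 c2@3 c3@9, authorship .1.2.....3
Authorship (.=original, N=cursor N): . 1 . 2 . . . . . 3
Index 5: author = original

Answer: original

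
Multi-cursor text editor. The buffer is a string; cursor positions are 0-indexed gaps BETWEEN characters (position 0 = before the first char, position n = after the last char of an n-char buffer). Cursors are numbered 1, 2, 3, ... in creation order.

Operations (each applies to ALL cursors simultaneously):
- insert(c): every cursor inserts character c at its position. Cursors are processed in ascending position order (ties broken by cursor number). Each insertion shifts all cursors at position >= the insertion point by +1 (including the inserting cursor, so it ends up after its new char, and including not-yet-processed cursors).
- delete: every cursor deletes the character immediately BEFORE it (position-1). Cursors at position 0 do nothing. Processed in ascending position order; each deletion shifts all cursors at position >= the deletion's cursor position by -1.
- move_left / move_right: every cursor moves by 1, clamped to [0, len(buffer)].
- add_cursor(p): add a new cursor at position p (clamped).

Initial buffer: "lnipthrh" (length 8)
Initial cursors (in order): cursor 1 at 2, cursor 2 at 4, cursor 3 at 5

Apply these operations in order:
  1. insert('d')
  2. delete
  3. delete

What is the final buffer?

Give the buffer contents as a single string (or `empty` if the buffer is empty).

Answer: lihrh

Derivation:
After op 1 (insert('d')): buffer="lndipdtdhrh" (len 11), cursors c1@3 c2@6 c3@8, authorship ..1..2.3...
After op 2 (delete): buffer="lnipthrh" (len 8), cursors c1@2 c2@4 c3@5, authorship ........
After op 3 (delete): buffer="lihrh" (len 5), cursors c1@1 c2@2 c3@2, authorship .....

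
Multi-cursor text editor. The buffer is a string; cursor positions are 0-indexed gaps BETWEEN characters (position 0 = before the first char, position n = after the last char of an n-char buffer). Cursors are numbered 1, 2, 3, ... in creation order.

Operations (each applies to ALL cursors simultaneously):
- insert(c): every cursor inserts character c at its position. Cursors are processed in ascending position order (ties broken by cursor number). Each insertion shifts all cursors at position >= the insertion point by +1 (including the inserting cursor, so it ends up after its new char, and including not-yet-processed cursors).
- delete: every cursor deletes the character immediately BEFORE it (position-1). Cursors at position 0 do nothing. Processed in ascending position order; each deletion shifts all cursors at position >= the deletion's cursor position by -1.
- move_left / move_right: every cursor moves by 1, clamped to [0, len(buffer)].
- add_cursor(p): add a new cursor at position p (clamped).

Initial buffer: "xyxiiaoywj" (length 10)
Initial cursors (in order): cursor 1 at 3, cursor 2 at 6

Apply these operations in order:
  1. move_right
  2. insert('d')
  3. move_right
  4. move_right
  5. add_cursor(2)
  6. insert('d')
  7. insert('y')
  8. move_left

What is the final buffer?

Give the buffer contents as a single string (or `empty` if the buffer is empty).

After op 1 (move_right): buffer="xyxiiaoywj" (len 10), cursors c1@4 c2@7, authorship ..........
After op 2 (insert('d')): buffer="xyxidiaodywj" (len 12), cursors c1@5 c2@9, authorship ....1...2...
After op 3 (move_right): buffer="xyxidiaodywj" (len 12), cursors c1@6 c2@10, authorship ....1...2...
After op 4 (move_right): buffer="xyxidiaodywj" (len 12), cursors c1@7 c2@11, authorship ....1...2...
After op 5 (add_cursor(2)): buffer="xyxidiaodywj" (len 12), cursors c3@2 c1@7 c2@11, authorship ....1...2...
After op 6 (insert('d')): buffer="xydxidiadodywdj" (len 15), cursors c3@3 c1@9 c2@14, authorship ..3..1..1.2..2.
After op 7 (insert('y')): buffer="xydyxidiadyodywdyj" (len 18), cursors c3@4 c1@11 c2@17, authorship ..33..1..11.2..22.
After op 8 (move_left): buffer="xydyxidiadyodywdyj" (len 18), cursors c3@3 c1@10 c2@16, authorship ..33..1..11.2..22.

Answer: xydyxidiadyodywdyj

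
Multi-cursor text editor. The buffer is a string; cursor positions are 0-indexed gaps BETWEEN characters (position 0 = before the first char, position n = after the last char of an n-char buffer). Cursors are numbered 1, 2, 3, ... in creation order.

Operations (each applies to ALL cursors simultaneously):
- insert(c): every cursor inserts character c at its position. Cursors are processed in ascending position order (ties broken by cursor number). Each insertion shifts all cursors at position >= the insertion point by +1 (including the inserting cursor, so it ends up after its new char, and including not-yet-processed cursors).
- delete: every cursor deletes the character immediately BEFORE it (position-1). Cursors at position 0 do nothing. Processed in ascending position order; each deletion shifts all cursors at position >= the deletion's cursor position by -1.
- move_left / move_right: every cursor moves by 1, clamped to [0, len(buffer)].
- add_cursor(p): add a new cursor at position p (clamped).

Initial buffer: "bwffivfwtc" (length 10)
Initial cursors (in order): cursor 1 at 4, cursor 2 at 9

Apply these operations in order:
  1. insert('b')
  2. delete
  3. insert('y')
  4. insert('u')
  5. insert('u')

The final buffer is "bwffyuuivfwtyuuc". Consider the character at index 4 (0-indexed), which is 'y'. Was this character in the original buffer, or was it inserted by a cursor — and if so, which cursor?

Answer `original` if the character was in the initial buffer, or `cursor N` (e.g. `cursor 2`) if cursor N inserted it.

Answer: cursor 1

Derivation:
After op 1 (insert('b')): buffer="bwffbivfwtbc" (len 12), cursors c1@5 c2@11, authorship ....1.....2.
After op 2 (delete): buffer="bwffivfwtc" (len 10), cursors c1@4 c2@9, authorship ..........
After op 3 (insert('y')): buffer="bwffyivfwtyc" (len 12), cursors c1@5 c2@11, authorship ....1.....2.
After op 4 (insert('u')): buffer="bwffyuivfwtyuc" (len 14), cursors c1@6 c2@13, authorship ....11.....22.
After op 5 (insert('u')): buffer="bwffyuuivfwtyuuc" (len 16), cursors c1@7 c2@15, authorship ....111.....222.
Authorship (.=original, N=cursor N): . . . . 1 1 1 . . . . . 2 2 2 .
Index 4: author = 1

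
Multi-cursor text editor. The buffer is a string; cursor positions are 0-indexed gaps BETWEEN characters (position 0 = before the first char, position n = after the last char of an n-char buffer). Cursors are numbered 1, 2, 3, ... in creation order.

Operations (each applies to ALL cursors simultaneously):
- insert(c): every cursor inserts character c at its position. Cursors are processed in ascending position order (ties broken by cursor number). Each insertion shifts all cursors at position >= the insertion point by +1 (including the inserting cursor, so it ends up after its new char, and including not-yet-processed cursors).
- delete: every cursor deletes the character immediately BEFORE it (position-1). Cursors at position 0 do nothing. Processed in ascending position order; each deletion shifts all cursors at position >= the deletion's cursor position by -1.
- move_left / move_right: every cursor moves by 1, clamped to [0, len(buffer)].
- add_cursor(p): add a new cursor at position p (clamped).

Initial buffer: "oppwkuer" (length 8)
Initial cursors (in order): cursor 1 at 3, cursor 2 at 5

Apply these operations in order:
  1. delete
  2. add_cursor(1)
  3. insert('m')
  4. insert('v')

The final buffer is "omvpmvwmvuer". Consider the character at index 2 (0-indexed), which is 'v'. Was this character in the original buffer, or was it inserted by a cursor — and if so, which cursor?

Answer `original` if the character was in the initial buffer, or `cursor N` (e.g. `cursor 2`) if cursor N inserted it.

Answer: cursor 3

Derivation:
After op 1 (delete): buffer="opwuer" (len 6), cursors c1@2 c2@3, authorship ......
After op 2 (add_cursor(1)): buffer="opwuer" (len 6), cursors c3@1 c1@2 c2@3, authorship ......
After op 3 (insert('m')): buffer="ompmwmuer" (len 9), cursors c3@2 c1@4 c2@6, authorship .3.1.2...
After op 4 (insert('v')): buffer="omvpmvwmvuer" (len 12), cursors c3@3 c1@6 c2@9, authorship .33.11.22...
Authorship (.=original, N=cursor N): . 3 3 . 1 1 . 2 2 . . .
Index 2: author = 3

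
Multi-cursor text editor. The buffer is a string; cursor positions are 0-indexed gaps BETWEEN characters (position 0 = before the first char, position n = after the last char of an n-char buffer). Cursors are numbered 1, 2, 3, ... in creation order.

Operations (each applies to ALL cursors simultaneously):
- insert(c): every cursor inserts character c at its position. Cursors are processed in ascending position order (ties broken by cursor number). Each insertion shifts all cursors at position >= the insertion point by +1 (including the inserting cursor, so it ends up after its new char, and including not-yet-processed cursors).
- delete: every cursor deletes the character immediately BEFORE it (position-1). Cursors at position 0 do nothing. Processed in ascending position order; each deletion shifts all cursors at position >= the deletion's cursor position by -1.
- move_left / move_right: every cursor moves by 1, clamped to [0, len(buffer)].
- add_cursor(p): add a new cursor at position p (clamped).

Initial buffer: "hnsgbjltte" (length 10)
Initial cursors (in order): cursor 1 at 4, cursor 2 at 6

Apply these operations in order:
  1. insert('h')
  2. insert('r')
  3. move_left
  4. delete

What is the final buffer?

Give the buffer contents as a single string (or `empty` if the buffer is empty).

After op 1 (insert('h')): buffer="hnsghbjhltte" (len 12), cursors c1@5 c2@8, authorship ....1..2....
After op 2 (insert('r')): buffer="hnsghrbjhrltte" (len 14), cursors c1@6 c2@10, authorship ....11..22....
After op 3 (move_left): buffer="hnsghrbjhrltte" (len 14), cursors c1@5 c2@9, authorship ....11..22....
After op 4 (delete): buffer="hnsgrbjrltte" (len 12), cursors c1@4 c2@7, authorship ....1..2....

Answer: hnsgrbjrltte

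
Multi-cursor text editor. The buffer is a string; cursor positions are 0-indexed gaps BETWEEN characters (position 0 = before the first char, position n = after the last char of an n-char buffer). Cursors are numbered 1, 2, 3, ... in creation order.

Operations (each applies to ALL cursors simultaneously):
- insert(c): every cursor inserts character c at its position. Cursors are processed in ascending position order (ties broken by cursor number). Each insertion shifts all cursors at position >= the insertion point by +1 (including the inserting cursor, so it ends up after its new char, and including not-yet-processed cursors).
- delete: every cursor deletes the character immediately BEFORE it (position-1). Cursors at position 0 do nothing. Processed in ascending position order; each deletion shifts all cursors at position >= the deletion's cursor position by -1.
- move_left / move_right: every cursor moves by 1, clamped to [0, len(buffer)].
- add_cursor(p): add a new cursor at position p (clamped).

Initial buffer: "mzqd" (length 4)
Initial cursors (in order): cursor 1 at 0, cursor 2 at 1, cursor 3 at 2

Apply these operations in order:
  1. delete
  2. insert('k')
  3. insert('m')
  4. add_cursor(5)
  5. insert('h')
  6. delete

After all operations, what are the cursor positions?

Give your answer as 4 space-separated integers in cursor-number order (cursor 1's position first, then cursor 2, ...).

Answer: 6 6 6 5

Derivation:
After op 1 (delete): buffer="qd" (len 2), cursors c1@0 c2@0 c3@0, authorship ..
After op 2 (insert('k')): buffer="kkkqd" (len 5), cursors c1@3 c2@3 c3@3, authorship 123..
After op 3 (insert('m')): buffer="kkkmmmqd" (len 8), cursors c1@6 c2@6 c3@6, authorship 123123..
After op 4 (add_cursor(5)): buffer="kkkmmmqd" (len 8), cursors c4@5 c1@6 c2@6 c3@6, authorship 123123..
After op 5 (insert('h')): buffer="kkkmmhmhhhqd" (len 12), cursors c4@6 c1@10 c2@10 c3@10, authorship 1231243123..
After op 6 (delete): buffer="kkkmmmqd" (len 8), cursors c4@5 c1@6 c2@6 c3@6, authorship 123123..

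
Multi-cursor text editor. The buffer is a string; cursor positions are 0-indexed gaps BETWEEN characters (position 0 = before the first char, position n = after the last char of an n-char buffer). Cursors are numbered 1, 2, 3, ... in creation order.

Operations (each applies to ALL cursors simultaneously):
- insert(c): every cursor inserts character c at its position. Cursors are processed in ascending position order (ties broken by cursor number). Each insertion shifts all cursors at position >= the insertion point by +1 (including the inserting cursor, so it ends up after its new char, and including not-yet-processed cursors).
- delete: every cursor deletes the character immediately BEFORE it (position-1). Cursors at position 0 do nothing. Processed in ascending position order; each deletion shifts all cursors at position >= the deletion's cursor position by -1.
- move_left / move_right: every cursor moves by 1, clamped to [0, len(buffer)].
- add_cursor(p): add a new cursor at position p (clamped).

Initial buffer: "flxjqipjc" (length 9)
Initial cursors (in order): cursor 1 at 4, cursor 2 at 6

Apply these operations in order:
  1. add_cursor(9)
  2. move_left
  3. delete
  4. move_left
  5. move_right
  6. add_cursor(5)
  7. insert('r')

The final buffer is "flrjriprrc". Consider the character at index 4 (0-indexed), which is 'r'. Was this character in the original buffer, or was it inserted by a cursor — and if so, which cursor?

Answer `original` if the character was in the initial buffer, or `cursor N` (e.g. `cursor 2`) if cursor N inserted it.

Answer: cursor 2

Derivation:
After op 1 (add_cursor(9)): buffer="flxjqipjc" (len 9), cursors c1@4 c2@6 c3@9, authorship .........
After op 2 (move_left): buffer="flxjqipjc" (len 9), cursors c1@3 c2@5 c3@8, authorship .........
After op 3 (delete): buffer="fljipc" (len 6), cursors c1@2 c2@3 c3@5, authorship ......
After op 4 (move_left): buffer="fljipc" (len 6), cursors c1@1 c2@2 c3@4, authorship ......
After op 5 (move_right): buffer="fljipc" (len 6), cursors c1@2 c2@3 c3@5, authorship ......
After op 6 (add_cursor(5)): buffer="fljipc" (len 6), cursors c1@2 c2@3 c3@5 c4@5, authorship ......
After op 7 (insert('r')): buffer="flrjriprrc" (len 10), cursors c1@3 c2@5 c3@9 c4@9, authorship ..1.2..34.
Authorship (.=original, N=cursor N): . . 1 . 2 . . 3 4 .
Index 4: author = 2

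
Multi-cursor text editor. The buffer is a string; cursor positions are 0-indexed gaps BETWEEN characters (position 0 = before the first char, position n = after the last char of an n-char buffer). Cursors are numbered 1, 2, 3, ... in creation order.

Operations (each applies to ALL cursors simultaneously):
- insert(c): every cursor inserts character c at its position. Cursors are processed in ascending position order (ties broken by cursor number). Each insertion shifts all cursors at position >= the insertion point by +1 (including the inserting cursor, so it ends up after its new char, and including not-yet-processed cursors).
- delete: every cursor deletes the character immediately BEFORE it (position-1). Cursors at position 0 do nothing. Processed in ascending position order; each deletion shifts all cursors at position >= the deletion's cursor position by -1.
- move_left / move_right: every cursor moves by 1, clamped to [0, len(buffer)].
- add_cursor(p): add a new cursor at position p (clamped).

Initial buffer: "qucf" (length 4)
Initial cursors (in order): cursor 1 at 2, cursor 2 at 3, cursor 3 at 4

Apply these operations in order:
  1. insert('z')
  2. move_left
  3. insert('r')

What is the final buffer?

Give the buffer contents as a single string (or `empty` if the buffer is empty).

After op 1 (insert('z')): buffer="quzczfz" (len 7), cursors c1@3 c2@5 c3@7, authorship ..1.2.3
After op 2 (move_left): buffer="quzczfz" (len 7), cursors c1@2 c2@4 c3@6, authorship ..1.2.3
After op 3 (insert('r')): buffer="qurzcrzfrz" (len 10), cursors c1@3 c2@6 c3@9, authorship ..11.22.33

Answer: qurzcrzfrz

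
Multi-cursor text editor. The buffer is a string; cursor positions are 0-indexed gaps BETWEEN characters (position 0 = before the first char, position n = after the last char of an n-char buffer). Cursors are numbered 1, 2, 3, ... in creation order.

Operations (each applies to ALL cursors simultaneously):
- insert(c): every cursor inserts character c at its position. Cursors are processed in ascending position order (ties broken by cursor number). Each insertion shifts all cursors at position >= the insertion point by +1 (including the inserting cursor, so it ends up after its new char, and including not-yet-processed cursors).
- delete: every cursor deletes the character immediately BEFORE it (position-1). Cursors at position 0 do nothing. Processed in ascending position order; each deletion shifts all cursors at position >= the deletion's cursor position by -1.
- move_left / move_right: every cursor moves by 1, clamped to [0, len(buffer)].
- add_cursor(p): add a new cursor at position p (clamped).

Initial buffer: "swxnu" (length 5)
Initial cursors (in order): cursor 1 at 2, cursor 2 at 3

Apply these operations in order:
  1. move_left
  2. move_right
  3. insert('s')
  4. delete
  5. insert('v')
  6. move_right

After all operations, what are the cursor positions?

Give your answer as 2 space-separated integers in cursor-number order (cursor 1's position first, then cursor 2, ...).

Answer: 4 6

Derivation:
After op 1 (move_left): buffer="swxnu" (len 5), cursors c1@1 c2@2, authorship .....
After op 2 (move_right): buffer="swxnu" (len 5), cursors c1@2 c2@3, authorship .....
After op 3 (insert('s')): buffer="swsxsnu" (len 7), cursors c1@3 c2@5, authorship ..1.2..
After op 4 (delete): buffer="swxnu" (len 5), cursors c1@2 c2@3, authorship .....
After op 5 (insert('v')): buffer="swvxvnu" (len 7), cursors c1@3 c2@5, authorship ..1.2..
After op 6 (move_right): buffer="swvxvnu" (len 7), cursors c1@4 c2@6, authorship ..1.2..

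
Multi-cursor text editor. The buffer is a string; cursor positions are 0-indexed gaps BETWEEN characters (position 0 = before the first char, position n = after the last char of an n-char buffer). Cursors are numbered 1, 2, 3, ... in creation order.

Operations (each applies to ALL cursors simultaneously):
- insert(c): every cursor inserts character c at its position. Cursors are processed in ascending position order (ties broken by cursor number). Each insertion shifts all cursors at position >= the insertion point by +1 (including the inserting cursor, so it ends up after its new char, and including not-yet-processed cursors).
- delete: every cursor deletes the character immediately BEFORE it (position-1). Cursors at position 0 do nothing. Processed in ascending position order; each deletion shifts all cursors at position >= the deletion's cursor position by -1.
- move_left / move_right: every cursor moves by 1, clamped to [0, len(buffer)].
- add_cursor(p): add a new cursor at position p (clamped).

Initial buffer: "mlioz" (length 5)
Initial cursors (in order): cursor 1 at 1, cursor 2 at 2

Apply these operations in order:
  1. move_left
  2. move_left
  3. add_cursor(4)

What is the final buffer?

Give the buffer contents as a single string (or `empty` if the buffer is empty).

After op 1 (move_left): buffer="mlioz" (len 5), cursors c1@0 c2@1, authorship .....
After op 2 (move_left): buffer="mlioz" (len 5), cursors c1@0 c2@0, authorship .....
After op 3 (add_cursor(4)): buffer="mlioz" (len 5), cursors c1@0 c2@0 c3@4, authorship .....

Answer: mlioz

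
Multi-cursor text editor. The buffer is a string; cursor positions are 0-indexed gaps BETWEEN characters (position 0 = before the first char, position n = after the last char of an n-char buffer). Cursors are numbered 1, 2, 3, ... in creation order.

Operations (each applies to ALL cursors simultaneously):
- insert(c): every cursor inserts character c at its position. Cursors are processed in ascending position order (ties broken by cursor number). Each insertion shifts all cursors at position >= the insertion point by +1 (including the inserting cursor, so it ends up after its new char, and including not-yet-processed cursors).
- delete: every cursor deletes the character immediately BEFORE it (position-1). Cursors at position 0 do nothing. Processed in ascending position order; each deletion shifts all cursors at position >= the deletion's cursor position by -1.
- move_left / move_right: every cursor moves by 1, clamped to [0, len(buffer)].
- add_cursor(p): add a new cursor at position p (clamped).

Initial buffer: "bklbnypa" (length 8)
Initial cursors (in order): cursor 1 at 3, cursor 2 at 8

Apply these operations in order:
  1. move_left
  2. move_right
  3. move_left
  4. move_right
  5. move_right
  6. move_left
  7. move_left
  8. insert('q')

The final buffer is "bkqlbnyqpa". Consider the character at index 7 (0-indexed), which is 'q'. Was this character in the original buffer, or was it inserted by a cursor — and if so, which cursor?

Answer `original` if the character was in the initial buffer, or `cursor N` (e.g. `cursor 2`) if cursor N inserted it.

After op 1 (move_left): buffer="bklbnypa" (len 8), cursors c1@2 c2@7, authorship ........
After op 2 (move_right): buffer="bklbnypa" (len 8), cursors c1@3 c2@8, authorship ........
After op 3 (move_left): buffer="bklbnypa" (len 8), cursors c1@2 c2@7, authorship ........
After op 4 (move_right): buffer="bklbnypa" (len 8), cursors c1@3 c2@8, authorship ........
After op 5 (move_right): buffer="bklbnypa" (len 8), cursors c1@4 c2@8, authorship ........
After op 6 (move_left): buffer="bklbnypa" (len 8), cursors c1@3 c2@7, authorship ........
After op 7 (move_left): buffer="bklbnypa" (len 8), cursors c1@2 c2@6, authorship ........
After op 8 (insert('q')): buffer="bkqlbnyqpa" (len 10), cursors c1@3 c2@8, authorship ..1....2..
Authorship (.=original, N=cursor N): . . 1 . . . . 2 . .
Index 7: author = 2

Answer: cursor 2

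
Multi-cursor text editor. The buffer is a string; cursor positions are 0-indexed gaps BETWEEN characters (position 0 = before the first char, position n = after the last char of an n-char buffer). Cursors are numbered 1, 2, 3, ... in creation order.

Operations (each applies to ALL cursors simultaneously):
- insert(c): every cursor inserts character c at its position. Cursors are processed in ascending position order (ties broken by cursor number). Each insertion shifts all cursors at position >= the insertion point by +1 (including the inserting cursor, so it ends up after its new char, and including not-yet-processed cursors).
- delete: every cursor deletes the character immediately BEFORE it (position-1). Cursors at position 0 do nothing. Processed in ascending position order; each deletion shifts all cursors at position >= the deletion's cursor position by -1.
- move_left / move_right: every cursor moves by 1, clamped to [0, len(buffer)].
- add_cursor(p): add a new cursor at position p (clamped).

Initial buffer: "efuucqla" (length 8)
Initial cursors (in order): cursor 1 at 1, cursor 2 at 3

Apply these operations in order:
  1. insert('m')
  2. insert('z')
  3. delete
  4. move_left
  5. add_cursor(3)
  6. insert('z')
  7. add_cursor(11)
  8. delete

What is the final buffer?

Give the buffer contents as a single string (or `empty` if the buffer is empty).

After op 1 (insert('m')): buffer="emfumucqla" (len 10), cursors c1@2 c2@5, authorship .1..2.....
After op 2 (insert('z')): buffer="emzfumzucqla" (len 12), cursors c1@3 c2@7, authorship .11..22.....
After op 3 (delete): buffer="emfumucqla" (len 10), cursors c1@2 c2@5, authorship .1..2.....
After op 4 (move_left): buffer="emfumucqla" (len 10), cursors c1@1 c2@4, authorship .1..2.....
After op 5 (add_cursor(3)): buffer="emfumucqla" (len 10), cursors c1@1 c3@3 c2@4, authorship .1..2.....
After op 6 (insert('z')): buffer="ezmfzuzmucqla" (len 13), cursors c1@2 c3@5 c2@7, authorship .11.3.22.....
After op 7 (add_cursor(11)): buffer="ezmfzuzmucqla" (len 13), cursors c1@2 c3@5 c2@7 c4@11, authorship .11.3.22.....
After op 8 (delete): buffer="emfumucla" (len 9), cursors c1@1 c3@3 c2@4 c4@7, authorship .1..2....

Answer: emfumucla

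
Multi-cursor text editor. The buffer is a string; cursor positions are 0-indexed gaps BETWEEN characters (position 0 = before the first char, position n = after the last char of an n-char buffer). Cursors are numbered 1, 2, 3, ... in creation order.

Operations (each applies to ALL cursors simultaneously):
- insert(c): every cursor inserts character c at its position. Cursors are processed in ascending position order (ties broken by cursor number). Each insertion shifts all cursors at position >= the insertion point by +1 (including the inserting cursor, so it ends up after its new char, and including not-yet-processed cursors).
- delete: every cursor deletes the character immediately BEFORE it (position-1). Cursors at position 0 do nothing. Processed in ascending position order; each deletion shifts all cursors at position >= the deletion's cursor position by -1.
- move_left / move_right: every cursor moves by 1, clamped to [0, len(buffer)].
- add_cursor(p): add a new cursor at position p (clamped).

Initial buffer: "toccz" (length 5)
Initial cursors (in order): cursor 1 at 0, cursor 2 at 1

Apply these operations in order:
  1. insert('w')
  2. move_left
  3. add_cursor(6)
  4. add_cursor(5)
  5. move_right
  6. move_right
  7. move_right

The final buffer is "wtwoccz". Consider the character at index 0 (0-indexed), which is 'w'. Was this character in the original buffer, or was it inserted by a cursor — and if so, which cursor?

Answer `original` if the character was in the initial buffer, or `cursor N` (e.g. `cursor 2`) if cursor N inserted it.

Answer: cursor 1

Derivation:
After op 1 (insert('w')): buffer="wtwoccz" (len 7), cursors c1@1 c2@3, authorship 1.2....
After op 2 (move_left): buffer="wtwoccz" (len 7), cursors c1@0 c2@2, authorship 1.2....
After op 3 (add_cursor(6)): buffer="wtwoccz" (len 7), cursors c1@0 c2@2 c3@6, authorship 1.2....
After op 4 (add_cursor(5)): buffer="wtwoccz" (len 7), cursors c1@0 c2@2 c4@5 c3@6, authorship 1.2....
After op 5 (move_right): buffer="wtwoccz" (len 7), cursors c1@1 c2@3 c4@6 c3@7, authorship 1.2....
After op 6 (move_right): buffer="wtwoccz" (len 7), cursors c1@2 c2@4 c3@7 c4@7, authorship 1.2....
After op 7 (move_right): buffer="wtwoccz" (len 7), cursors c1@3 c2@5 c3@7 c4@7, authorship 1.2....
Authorship (.=original, N=cursor N): 1 . 2 . . . .
Index 0: author = 1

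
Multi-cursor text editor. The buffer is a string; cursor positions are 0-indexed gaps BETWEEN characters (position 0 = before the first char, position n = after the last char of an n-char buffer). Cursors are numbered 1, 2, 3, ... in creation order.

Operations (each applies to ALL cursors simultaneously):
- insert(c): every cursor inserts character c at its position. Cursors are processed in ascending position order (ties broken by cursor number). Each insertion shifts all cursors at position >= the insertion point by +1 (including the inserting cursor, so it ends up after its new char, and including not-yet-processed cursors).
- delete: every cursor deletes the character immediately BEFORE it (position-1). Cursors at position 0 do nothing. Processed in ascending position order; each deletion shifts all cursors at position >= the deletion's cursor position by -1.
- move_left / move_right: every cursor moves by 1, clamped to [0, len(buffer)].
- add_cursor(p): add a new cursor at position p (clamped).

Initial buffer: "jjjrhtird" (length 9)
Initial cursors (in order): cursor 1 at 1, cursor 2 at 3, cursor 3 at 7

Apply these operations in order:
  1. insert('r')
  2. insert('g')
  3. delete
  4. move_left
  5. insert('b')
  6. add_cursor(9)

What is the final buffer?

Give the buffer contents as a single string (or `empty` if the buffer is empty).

After op 1 (insert('r')): buffer="jrjjrrhtirrd" (len 12), cursors c1@2 c2@5 c3@10, authorship .1..2....3..
After op 2 (insert('g')): buffer="jrgjjrgrhtirgrd" (len 15), cursors c1@3 c2@7 c3@13, authorship .11..22....33..
After op 3 (delete): buffer="jrjjrrhtirrd" (len 12), cursors c1@2 c2@5 c3@10, authorship .1..2....3..
After op 4 (move_left): buffer="jrjjrrhtirrd" (len 12), cursors c1@1 c2@4 c3@9, authorship .1..2....3..
After op 5 (insert('b')): buffer="jbrjjbrrhtibrrd" (len 15), cursors c1@2 c2@6 c3@12, authorship .11..22....33..
After op 6 (add_cursor(9)): buffer="jbrjjbrrhtibrrd" (len 15), cursors c1@2 c2@6 c4@9 c3@12, authorship .11..22....33..

Answer: jbrjjbrrhtibrrd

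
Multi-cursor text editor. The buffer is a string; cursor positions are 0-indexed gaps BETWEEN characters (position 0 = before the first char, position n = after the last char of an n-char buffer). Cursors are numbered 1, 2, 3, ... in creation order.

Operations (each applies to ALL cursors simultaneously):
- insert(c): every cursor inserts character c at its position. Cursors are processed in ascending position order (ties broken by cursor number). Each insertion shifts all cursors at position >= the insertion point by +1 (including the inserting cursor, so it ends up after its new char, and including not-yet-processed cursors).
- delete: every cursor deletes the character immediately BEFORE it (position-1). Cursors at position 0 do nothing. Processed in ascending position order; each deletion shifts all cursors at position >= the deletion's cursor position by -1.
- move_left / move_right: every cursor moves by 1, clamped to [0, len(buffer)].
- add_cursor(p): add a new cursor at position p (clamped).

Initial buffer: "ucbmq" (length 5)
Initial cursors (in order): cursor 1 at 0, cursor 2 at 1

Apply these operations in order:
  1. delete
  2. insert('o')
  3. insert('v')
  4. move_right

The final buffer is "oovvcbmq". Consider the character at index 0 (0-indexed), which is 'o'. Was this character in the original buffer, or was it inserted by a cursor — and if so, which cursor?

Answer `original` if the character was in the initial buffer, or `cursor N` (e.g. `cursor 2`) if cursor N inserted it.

After op 1 (delete): buffer="cbmq" (len 4), cursors c1@0 c2@0, authorship ....
After op 2 (insert('o')): buffer="oocbmq" (len 6), cursors c1@2 c2@2, authorship 12....
After op 3 (insert('v')): buffer="oovvcbmq" (len 8), cursors c1@4 c2@4, authorship 1212....
After op 4 (move_right): buffer="oovvcbmq" (len 8), cursors c1@5 c2@5, authorship 1212....
Authorship (.=original, N=cursor N): 1 2 1 2 . . . .
Index 0: author = 1

Answer: cursor 1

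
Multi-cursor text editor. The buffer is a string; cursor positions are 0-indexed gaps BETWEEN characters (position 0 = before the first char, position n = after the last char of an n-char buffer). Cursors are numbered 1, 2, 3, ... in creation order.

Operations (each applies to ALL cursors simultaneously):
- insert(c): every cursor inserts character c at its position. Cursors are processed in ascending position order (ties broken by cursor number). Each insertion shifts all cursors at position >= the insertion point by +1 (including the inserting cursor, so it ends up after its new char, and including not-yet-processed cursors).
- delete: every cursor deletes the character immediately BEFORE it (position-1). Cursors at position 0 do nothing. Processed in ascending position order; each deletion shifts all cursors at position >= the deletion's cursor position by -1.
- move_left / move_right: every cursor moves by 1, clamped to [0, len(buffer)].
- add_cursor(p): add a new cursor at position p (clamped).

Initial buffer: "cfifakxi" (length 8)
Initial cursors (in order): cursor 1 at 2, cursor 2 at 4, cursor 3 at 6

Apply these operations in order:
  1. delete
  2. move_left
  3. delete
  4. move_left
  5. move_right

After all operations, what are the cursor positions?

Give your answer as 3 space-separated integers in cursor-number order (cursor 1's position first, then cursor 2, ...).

Answer: 1 1 1

Derivation:
After op 1 (delete): buffer="ciaxi" (len 5), cursors c1@1 c2@2 c3@3, authorship .....
After op 2 (move_left): buffer="ciaxi" (len 5), cursors c1@0 c2@1 c3@2, authorship .....
After op 3 (delete): buffer="axi" (len 3), cursors c1@0 c2@0 c3@0, authorship ...
After op 4 (move_left): buffer="axi" (len 3), cursors c1@0 c2@0 c3@0, authorship ...
After op 5 (move_right): buffer="axi" (len 3), cursors c1@1 c2@1 c3@1, authorship ...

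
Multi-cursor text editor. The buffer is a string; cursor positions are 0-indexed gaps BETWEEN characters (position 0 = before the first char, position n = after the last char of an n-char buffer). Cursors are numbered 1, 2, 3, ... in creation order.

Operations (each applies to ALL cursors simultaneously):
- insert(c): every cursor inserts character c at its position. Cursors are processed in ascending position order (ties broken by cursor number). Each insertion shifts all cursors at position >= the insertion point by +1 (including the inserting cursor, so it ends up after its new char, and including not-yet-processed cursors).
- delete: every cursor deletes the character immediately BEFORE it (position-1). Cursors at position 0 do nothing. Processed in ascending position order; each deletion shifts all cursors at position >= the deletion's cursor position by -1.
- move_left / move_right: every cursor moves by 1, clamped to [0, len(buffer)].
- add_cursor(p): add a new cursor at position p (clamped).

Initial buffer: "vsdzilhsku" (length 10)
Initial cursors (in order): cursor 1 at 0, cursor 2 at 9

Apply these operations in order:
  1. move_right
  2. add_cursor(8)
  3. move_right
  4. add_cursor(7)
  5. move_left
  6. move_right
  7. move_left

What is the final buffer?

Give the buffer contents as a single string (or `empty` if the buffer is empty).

After op 1 (move_right): buffer="vsdzilhsku" (len 10), cursors c1@1 c2@10, authorship ..........
After op 2 (add_cursor(8)): buffer="vsdzilhsku" (len 10), cursors c1@1 c3@8 c2@10, authorship ..........
After op 3 (move_right): buffer="vsdzilhsku" (len 10), cursors c1@2 c3@9 c2@10, authorship ..........
After op 4 (add_cursor(7)): buffer="vsdzilhsku" (len 10), cursors c1@2 c4@7 c3@9 c2@10, authorship ..........
After op 5 (move_left): buffer="vsdzilhsku" (len 10), cursors c1@1 c4@6 c3@8 c2@9, authorship ..........
After op 6 (move_right): buffer="vsdzilhsku" (len 10), cursors c1@2 c4@7 c3@9 c2@10, authorship ..........
After op 7 (move_left): buffer="vsdzilhsku" (len 10), cursors c1@1 c4@6 c3@8 c2@9, authorship ..........

Answer: vsdzilhsku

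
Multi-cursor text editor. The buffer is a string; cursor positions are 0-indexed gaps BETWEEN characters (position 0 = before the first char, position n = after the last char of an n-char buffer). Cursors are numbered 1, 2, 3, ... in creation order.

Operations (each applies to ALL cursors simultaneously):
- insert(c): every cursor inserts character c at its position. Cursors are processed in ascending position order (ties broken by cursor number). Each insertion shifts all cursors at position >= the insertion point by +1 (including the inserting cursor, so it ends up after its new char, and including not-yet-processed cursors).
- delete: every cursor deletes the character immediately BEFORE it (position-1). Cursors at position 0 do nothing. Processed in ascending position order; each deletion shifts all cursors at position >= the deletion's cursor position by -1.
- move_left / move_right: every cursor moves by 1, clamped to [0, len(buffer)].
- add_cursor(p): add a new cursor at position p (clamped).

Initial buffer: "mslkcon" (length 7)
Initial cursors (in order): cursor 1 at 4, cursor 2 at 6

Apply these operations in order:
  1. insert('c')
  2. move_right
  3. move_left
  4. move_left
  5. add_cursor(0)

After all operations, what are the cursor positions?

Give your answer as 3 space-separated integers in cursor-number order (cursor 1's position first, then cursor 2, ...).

Answer: 4 7 0

Derivation:
After op 1 (insert('c')): buffer="mslkccocn" (len 9), cursors c1@5 c2@8, authorship ....1..2.
After op 2 (move_right): buffer="mslkccocn" (len 9), cursors c1@6 c2@9, authorship ....1..2.
After op 3 (move_left): buffer="mslkccocn" (len 9), cursors c1@5 c2@8, authorship ....1..2.
After op 4 (move_left): buffer="mslkccocn" (len 9), cursors c1@4 c2@7, authorship ....1..2.
After op 5 (add_cursor(0)): buffer="mslkccocn" (len 9), cursors c3@0 c1@4 c2@7, authorship ....1..2.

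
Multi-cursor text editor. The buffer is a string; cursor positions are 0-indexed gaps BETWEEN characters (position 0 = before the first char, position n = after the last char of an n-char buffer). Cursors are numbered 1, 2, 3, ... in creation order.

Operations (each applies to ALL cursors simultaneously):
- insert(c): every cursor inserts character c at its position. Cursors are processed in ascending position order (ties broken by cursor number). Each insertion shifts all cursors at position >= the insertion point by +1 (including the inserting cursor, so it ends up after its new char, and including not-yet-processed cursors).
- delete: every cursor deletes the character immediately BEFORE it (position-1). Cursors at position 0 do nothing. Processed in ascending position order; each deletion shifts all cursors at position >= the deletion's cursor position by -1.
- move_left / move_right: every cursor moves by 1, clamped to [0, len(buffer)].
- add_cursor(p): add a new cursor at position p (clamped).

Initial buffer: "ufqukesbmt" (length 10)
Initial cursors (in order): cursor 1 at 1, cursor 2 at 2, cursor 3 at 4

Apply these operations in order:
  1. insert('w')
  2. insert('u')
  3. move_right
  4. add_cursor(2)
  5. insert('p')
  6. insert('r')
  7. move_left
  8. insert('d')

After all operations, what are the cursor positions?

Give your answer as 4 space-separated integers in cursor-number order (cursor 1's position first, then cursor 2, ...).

Answer: 9 15 22 4

Derivation:
After op 1 (insert('w')): buffer="uwfwquwkesbmt" (len 13), cursors c1@2 c2@4 c3@7, authorship .1.2..3......
After op 2 (insert('u')): buffer="uwufwuquwukesbmt" (len 16), cursors c1@3 c2@6 c3@10, authorship .11.22..33......
After op 3 (move_right): buffer="uwufwuquwukesbmt" (len 16), cursors c1@4 c2@7 c3@11, authorship .11.22..33......
After op 4 (add_cursor(2)): buffer="uwufwuquwukesbmt" (len 16), cursors c4@2 c1@4 c2@7 c3@11, authorship .11.22..33......
After op 5 (insert('p')): buffer="uwpufpwuqpuwukpesbmt" (len 20), cursors c4@3 c1@6 c2@10 c3@15, authorship .141.122.2.33.3.....
After op 6 (insert('r')): buffer="uwprufprwuqpruwukpresbmt" (len 24), cursors c4@4 c1@8 c2@13 c3@19, authorship .1441.1122.22.33.33.....
After op 7 (move_left): buffer="uwprufprwuqpruwukpresbmt" (len 24), cursors c4@3 c1@7 c2@12 c3@18, authorship .1441.1122.22.33.33.....
After op 8 (insert('d')): buffer="uwpdrufpdrwuqpdruwukpdresbmt" (len 28), cursors c4@4 c1@9 c2@15 c3@22, authorship .14441.11122.222.33.333.....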